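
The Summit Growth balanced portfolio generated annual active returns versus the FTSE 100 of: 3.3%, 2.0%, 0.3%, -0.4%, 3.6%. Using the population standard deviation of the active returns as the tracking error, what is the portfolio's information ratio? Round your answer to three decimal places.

r̄ = (3.3 + 2 + 0.3 − 0.4 + 3.6) / 5 = 8.80 / 5 = 1.7600%
Σ(r − r̄)² = (3.3 − 1.7600)² + (2 − 1.7600)² + … = 12.6120
population σ = √(12.6120 / 5) = √2.5224 = 1.5882%
IR = r̄ / tracking error = 1.7600 / 1.5882 = 1.1082

1.108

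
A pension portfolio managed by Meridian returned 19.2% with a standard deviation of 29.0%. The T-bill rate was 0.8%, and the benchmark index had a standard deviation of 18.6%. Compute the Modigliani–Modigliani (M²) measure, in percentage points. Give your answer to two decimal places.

Sharpe = (Rp − Rf) / σp = (19.2% − 0.8%) / 29.0% = 0.6345
M² = Rf + Sharpe × σm = 0.8% + 0.6345 × 18.6% = 12.6017%

12.60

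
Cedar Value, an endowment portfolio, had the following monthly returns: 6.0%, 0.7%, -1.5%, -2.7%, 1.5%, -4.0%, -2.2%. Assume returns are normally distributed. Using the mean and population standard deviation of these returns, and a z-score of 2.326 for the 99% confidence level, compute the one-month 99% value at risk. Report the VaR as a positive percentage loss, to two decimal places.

7.59

r̄ = (6 + 0.7 − 1.5 − 2.7 + 1.5 − 4 − 2.2) / 7 = -2.20 / 7 = -0.3143%
Population std dev = √[68.4286 / 7] = 3.1266%
VaR = −(r̄ − z·σ) = −(-0.3143 − 2.326 × 3.1266) = −(-7.5868) = 7.5868%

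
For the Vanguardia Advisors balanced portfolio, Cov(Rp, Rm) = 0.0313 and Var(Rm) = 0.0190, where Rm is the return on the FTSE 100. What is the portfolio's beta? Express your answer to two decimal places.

1.65

β = Cov(Rp, Rm) / Var(Rm) = 0.0313 / 0.0190 = 1.6474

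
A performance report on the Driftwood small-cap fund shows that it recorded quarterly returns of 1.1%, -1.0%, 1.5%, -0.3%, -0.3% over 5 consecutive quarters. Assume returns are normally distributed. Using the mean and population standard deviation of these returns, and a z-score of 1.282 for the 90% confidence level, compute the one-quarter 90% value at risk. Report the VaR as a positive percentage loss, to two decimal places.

1.01

μ = (1.1 − 1 + 1.5 − 0.3 − 0.3) / 5 = 1.00 / 5 = 0.2000%
Σ(r − μ)² = (1.1 − 0.2000)² + (-1 − 0.2000)² + (1.5 − 0.2000)² + … = 4.4400
σ = √[4.4400 / 5] = 0.9423%
VaR = −(μ − z·σ) = −(0.2000 − 1.282 × 0.9423) = −(-1.0080) = 1.0080%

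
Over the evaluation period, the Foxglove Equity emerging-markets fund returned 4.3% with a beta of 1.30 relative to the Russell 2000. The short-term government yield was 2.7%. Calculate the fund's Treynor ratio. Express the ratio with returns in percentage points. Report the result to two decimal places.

1.23

Treynor = (Rp − Rf) / β = (4.3% − 2.7%) / 1.30 = 1.60 / 1.30 = 1.2308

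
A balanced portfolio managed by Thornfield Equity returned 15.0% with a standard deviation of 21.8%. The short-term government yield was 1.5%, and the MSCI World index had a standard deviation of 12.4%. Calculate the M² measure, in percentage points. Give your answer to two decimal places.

9.18

Sharpe = (Rp − Rf) / σp = (15.0% − 1.5%) / 21.8% = 0.6193
M² = Rf + Sharpe × σm = 1.5% + 0.6193 × 12.4% = 9.1793%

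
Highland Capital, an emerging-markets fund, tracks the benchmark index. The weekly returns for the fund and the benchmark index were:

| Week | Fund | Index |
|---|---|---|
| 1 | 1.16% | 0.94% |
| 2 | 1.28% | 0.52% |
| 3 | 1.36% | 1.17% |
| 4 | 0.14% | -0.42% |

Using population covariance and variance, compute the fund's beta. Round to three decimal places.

r̄p = 0.9850%,  r̄m = 0.5525%
Cov = Σ(rp − r̄p)(rm − r̄m) / 4 = 0.2779
Var(rm) = Σ(rm − r̄m)² / 4 = 0.3696
β = Cov / Var = 0.2779 / 0.3696 = 0.7519

0.752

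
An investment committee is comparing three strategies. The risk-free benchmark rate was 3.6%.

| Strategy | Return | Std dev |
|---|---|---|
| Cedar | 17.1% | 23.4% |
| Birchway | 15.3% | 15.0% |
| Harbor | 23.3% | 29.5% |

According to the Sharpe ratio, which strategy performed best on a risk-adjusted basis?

Birchway

Cedar: Sharpe ratio = (17.1% − 3.6%) / 23.4% = 0.577
Birchway: Sharpe ratio = (15.3% − 3.6%) / 15.0% = 0.780
Harbor: Sharpe ratio = (23.3% − 3.6%) / 29.5% = 0.668
Highest: Birchway (0.780).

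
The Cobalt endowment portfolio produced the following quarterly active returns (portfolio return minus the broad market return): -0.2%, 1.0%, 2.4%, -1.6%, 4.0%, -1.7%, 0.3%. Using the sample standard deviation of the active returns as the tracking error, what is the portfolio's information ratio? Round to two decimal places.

0.29

μ = (-0.2 + 1 + 2.4 − 1.6 + 4 − 1.7 + 0.3) / 7 = 4.20 / 7 = 0.6000%
Sample σ = √[Σ(r − μ)² / 6] = √[25.8200 / 6] = √4.3033 = 2.0744%
IR = μ / tracking error = 0.6000 / 2.0744 = 0.2892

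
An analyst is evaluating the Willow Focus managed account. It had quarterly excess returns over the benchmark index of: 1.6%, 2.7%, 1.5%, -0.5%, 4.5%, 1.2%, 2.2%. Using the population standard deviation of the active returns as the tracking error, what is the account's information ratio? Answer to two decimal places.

r̄ = (1.6 + 2.7 + 1.5 − 0.5 + 4.5 + 1.2 + 2.2) / 7 = 1.8857%
Σ(r − r̄)² = (1.6 − 1.8857)² + (2.7 − 1.8857)² + (1.5 − 1.8857)² + … = 13.9886
population σ = √(13.9886 / 7) = √1.9984 = 1.4136%
IR = r̄ / tracking error = 1.8857 / 1.4136 = 1.3340

1.33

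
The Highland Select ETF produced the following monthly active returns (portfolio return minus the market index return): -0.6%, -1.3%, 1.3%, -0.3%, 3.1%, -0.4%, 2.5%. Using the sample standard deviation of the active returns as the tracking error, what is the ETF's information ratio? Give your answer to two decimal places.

μ = (-0.6 − 1.3 + 1.3 − 0.3 + 3.1 − 0.4 + 2.5) / 7 = 0.6143%
Sample σ = √[Σ(r − μ)² / 6] = √[17.2086 / 6] = √2.8681 = 1.6935%
IR = μ / tracking error = 0.6143 / 1.6935 = 0.3627

0.36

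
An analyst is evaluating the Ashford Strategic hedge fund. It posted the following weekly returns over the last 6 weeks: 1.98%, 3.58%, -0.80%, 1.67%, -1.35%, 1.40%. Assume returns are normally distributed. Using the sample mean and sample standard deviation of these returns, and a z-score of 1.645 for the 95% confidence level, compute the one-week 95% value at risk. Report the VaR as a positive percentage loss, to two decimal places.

1.95

Mean return r̄ = 6.480 / 6 = 1.0800%
Σ(r − r̄)² = 16.9498; sample σ = √(16.9498/5) = 1.8412%
VaR = −(r̄ − z·σ) = −(1.0800 − 1.645 × 1.8412) = −(-1.9488) = 1.9488%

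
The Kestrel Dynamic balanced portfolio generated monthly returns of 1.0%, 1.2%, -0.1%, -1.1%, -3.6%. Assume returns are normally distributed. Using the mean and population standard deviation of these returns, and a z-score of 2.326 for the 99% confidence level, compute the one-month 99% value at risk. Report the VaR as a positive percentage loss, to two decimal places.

Mean return μ = -2.60 / 5 = -0.5200%
Population σ = √[Σ(r − μ)² / 5] = √[15.2680 / 5] = √3.0536 = 1.7475%
VaR = −(μ − z·σ) = −(-0.5200 − 2.326 × 1.7475) = −(-4.5847) = 4.5847%

4.58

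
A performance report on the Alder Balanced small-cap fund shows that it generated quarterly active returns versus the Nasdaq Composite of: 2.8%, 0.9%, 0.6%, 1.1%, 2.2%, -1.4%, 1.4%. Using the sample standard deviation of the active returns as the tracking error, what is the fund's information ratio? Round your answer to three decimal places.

Mean return r̄ = 7.60 / 7 = 1.0857%
Σ(r − r̄)² = (2.8 − 1.0857)² + (0.9 − 1.0857)² + … = 10.7286
sample σ = √(10.7286 / 6) = √1.7881 = 1.3372%
IR = r̄ / tracking error = 1.0857 / 1.3372 = 0.8119

0.812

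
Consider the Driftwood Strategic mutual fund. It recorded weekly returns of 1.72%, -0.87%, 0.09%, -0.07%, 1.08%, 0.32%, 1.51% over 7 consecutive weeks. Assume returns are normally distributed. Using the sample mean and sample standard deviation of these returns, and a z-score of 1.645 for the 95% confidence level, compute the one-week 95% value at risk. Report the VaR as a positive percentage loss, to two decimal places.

r̄ = (1.72 − 0.87 + 0.09 − 0.07 + 1.08 + 0.32 + 1.51) / 7 = 0.5400%
Σ(r − r̄)² = 5.2360; sample σ = √(5.2360/6) = 0.9342%
VaR = −(r̄ − z·σ) = −(0.5400 − 1.645 × 0.9342) = −(-0.9968) = 0.9968%

1.00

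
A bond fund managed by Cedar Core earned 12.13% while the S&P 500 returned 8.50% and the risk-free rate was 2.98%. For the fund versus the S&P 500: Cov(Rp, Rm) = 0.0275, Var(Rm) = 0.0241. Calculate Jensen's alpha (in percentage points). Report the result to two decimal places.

2.85

β = Cov / Var = 0.0275 / 0.0241 = 1.1411
E[R] = Rf + β(Rm − Rf) = 2.98% + 1.1411 × (8.50% − 2.98%) = 9.2789%
α = Rp − E[R] = 12.13% − 9.2789% = 2.8511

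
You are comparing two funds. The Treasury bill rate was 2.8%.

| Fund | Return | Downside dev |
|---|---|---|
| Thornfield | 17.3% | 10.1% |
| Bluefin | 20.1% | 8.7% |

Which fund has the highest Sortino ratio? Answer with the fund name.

Thornfield: Sortino ratio = (17.3% − 2.8%) / 10.1% = 1.436
Bluefin: Sortino ratio = (20.1% − 2.8%) / 8.7% = 1.989
Highest: Bluefin (1.989).

Bluefin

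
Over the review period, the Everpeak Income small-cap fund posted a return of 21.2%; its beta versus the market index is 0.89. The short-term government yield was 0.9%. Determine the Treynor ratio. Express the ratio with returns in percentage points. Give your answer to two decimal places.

Treynor = (Rp − Rf) / β = (21.2% − 0.9%) / 0.89 = 20.30 / 0.89 = 22.8090

22.81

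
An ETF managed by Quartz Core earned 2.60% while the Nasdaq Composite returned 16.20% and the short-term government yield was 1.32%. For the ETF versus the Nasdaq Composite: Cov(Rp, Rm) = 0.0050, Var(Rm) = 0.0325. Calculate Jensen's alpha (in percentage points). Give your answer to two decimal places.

β = Cov / Var = 0.0050 / 0.0325 = 0.1538
E[R] = Rf + β(Rm − Rf) = 1.32% + 0.1538 × (16.20% − 1.32%) = 3.6085%
α = Rp − E[R] = 2.60% − 3.6085% = -1.0085

-1.01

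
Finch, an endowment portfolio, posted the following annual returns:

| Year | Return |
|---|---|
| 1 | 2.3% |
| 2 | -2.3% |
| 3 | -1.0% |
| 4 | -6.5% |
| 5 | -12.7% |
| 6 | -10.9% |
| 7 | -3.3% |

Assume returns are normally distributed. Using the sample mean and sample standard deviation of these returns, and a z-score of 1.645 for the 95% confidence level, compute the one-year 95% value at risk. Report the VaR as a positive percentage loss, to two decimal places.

Mean return μ = -34.40 / 7 = -4.9143%
Σ(r − μ)² = 175.7686; sample σ = √(175.7686/6) = 5.4125%
VaR = −(μ − z·σ) = −(-4.9143 − 1.645 × 5.4125) = −(-13.8179) = 13.8179%

13.82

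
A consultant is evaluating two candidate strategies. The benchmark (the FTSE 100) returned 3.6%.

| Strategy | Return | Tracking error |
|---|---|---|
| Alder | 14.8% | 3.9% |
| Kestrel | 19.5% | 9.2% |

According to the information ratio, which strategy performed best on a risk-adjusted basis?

Alder: IR = (14.8% − 3.6%) / 3.9% = 2.872
Kestrel: IR = (19.5% − 3.6%) / 9.2% = 1.728
Highest: Alder (2.872).

Alder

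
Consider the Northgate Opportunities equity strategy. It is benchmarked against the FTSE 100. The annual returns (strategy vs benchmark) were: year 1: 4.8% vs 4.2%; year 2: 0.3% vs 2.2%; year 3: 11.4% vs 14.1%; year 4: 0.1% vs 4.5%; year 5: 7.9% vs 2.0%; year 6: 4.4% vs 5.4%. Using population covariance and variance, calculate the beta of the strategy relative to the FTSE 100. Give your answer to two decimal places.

0.66

r̄p = 4.8167%,  r̄m = 5.4000%
Cov = Σ(rp − r̄p)(rm − r̄m) / 6 = 10.9183
Var(rm) = Σ(rm − r̄m)² / 6 = 16.6233
β = Cov / Var = 10.9183 / 16.6233 = 0.6568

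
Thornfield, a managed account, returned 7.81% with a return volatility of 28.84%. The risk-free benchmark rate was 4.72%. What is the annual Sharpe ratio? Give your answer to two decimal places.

Sharpe = (Rp − Rf) / σp = (7.81% − 4.72%) / 28.84% = 3.09% / 28.84% = 0.1071

0.11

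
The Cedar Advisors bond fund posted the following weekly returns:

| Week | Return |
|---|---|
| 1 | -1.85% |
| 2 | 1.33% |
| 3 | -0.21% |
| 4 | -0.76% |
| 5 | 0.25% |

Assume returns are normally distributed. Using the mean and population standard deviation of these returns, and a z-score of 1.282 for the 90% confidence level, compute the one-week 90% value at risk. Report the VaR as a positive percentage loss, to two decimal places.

1.60

r̄ = (-1.85 + 1.33 − 0.21 − 0.76 + 0.25) / 5 = -1.240 / 5 = -0.2480%
Σ(r − r̄)² = 5.5681; population σ = √(5.5681/5) = 1.0553%
VaR = −(r̄ − z·σ) = −(-0.2480 − 1.282 × 1.0553) = −(-1.6009) = 1.6009%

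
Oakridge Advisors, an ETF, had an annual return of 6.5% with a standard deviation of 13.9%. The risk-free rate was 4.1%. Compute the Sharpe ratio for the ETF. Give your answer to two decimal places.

0.17

Sharpe = (Rp − Rf) / σp = (6.5% − 4.1%) / 13.9% = 2.40% / 13.9% = 0.1727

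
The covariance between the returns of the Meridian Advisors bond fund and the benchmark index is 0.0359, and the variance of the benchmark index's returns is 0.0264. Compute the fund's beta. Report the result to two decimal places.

β = Cov(Rp, Rm) / Var(Rm) = 0.0359 / 0.0264 = 1.3598

1.36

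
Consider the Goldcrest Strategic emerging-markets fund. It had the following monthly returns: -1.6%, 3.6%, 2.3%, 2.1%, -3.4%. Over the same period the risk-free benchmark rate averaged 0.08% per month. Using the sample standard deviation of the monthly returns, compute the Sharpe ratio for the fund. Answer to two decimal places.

Mean return μ = 3.00 / 5 = 0.6000%
Sample std dev = √[34.9800 / 4] = 2.9572%
Sharpe = (μ − rf) / σ = (0.6000 − 0.08) / 2.9572 = 0.5200 / 2.9572 = 0.1758

0.18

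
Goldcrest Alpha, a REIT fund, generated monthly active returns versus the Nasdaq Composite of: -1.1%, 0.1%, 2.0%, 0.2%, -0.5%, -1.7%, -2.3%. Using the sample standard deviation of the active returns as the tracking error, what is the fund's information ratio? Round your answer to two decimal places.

-0.33

r̄ = (-1.1 + 0.1 + 2 + 0.2 − 0.5 − 1.7 − 2.3) / 7 = -0.4714%
Sample σ = √[Σ(r − r̄)² / 6] = √[12.1343 / 6] = √2.0224 = 1.4221%
IR = r̄ / tracking error = -0.4714 / 1.4221 = -0.3315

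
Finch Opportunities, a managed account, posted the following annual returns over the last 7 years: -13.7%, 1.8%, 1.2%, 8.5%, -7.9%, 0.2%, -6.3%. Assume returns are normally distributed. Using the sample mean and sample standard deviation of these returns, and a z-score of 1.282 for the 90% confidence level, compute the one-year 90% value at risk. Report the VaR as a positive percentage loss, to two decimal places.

r̄ = (-13.7 + 1.8 + 1.2 + 8.5 − 7.9 + 0.2 − 6.3) / 7 = -16.20 / 7 = -2.3143%
Σ(r − r̄)² = (-13.7 − (-2.3143))² + (1.8 − (-2.3143))² + (1.2 − (-2.3143))² + … = 329.2686
sample σ = √(329.2686 / 6) = √54.8781 = 7.4080%
VaR = −(r̄ − z·σ) = −(-2.3143 − 1.282 × 7.4080) = −(-11.8114) = 11.8114%

11.81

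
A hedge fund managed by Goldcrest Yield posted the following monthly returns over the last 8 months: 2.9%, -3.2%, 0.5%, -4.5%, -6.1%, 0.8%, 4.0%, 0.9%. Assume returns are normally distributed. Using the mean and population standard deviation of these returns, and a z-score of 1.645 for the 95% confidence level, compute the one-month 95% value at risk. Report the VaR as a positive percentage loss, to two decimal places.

r̄ = (2.9 − 3.2 + 0.5 − 4.5 − 6.1 + 0.8 + 4 + 0.9) / 8 = -0.5875%
Population σ = √[Σ(r − r̄)² / 8] = √[91.0488 / 8] = √11.3811 = 3.3736%
VaR = −(r̄ − z·σ) = −(-0.5875 − 1.645 × 3.3736) = −(-6.1371) = 6.1371%

6.14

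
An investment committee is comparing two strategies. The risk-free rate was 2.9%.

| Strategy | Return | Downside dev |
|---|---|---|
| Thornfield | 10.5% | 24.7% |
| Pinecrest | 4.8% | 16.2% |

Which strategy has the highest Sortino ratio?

Thornfield

Thornfield: Sortino ratio = (10.5% − 2.9%) / 24.7% = 0.308
Pinecrest: Sortino ratio = (4.8% − 2.9%) / 16.2% = 0.117
Highest: Thornfield (0.308).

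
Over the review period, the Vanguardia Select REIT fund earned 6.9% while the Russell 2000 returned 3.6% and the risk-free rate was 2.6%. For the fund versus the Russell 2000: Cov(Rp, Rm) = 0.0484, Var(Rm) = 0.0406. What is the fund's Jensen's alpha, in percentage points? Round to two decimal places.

3.11

β = Cov / Var = 0.0484 / 0.0406 = 1.1921
E[R] = Rf + β(Rm − Rf) = 2.6% + 1.1921 × (3.6% − 2.6%) = 3.7921%
α = Rp − E[R] = 6.9% − 3.7921% = 3.1079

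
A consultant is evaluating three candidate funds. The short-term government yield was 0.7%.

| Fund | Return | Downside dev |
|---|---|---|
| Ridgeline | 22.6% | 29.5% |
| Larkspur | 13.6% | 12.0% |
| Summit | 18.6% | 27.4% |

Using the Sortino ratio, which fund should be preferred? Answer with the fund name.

Larkspur

Ridgeline: Sortino ratio = (22.6% − 0.7%) / 29.5% = 0.742
Larkspur: Sortino ratio = (13.6% − 0.7%) / 12.0% = 1.075
Summit: Sortino ratio = (18.6% − 0.7%) / 27.4% = 0.653
Highest: Larkspur (1.075).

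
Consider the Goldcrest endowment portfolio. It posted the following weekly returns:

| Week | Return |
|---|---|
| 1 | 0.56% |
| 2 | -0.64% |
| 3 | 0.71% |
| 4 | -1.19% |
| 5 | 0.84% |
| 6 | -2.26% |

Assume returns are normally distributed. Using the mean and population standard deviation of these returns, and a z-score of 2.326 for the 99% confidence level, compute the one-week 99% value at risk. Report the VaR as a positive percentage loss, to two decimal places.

2.98

r̄ = (0.56 − 0.64 + 0.71 − 1.19 + 0.84 − 2.26) / 6 = -0.3300%
Σ(r − r̄)² = 7.8032; population σ = √(7.8032/6) = 1.1404%
VaR = −(r̄ − z·σ) = −(-0.3300 − 2.326 × 1.1404) = −(-2.9826) = 2.9826%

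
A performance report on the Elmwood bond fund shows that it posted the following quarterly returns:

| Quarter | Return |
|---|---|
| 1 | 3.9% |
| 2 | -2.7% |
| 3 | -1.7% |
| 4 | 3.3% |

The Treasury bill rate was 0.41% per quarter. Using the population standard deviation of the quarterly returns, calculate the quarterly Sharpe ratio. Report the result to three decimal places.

0.099

r̄ = (3.9 − 2.7 − 1.7 + 3.3) / 4 = 2.80 / 4 = 0.7000%
Σ(r − r̄)² = (3.9 − 0.7000)² + (-2.7 − 0.7000)² + (-1.7 − 0.7000)² + … = 34.3200
σ = √[34.3200 / 4] = 2.9292%
Sharpe = (r̄ − rf) / σ = (0.7000 − 0.41) / 2.9292 = 0.2900 / 2.9292 = 0.0990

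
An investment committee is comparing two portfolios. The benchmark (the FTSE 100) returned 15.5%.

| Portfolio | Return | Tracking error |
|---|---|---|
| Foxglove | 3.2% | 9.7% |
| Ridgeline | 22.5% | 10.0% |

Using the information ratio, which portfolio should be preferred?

Ridgeline

Foxglove: IR = (3.2% − 15.5%) / 9.7% = -1.268
Ridgeline: IR = (22.5% − 15.5%) / 10.0% = 0.700
Highest: Ridgeline (0.700).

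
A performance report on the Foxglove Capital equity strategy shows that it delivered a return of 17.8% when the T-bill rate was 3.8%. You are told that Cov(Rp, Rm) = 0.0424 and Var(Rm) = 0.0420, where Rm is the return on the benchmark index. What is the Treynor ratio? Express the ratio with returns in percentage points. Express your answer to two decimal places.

13.87

β = Cov / Var = 0.0424 / 0.0420 = 1.0095
Treynor = (Rp − Rf) / β = (17.8% − 3.8%) / 1.0095 = 14.00 / 1.0095 = 13.8683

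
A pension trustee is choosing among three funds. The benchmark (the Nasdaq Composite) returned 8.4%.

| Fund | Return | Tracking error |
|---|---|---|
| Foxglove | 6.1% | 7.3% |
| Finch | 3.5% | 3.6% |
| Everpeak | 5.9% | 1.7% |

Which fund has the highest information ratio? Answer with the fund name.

Foxglove: IR = (6.1% − 8.4%) / 7.3% = -0.315
Finch: IR = (3.5% − 8.4%) / 3.6% = -1.361
Everpeak: IR = (5.9% − 8.4%) / 1.7% = -1.471
Highest: Foxglove (-0.315).

Foxglove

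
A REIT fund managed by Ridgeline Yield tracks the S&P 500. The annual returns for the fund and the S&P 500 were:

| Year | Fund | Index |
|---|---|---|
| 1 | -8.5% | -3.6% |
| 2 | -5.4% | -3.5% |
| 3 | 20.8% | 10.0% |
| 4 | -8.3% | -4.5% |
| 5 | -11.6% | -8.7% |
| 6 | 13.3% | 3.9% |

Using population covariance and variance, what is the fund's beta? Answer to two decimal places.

1.95

r̄p = 0.0500%,  r̄m = -1.0667%
Cov = Σ(rp − r̄p)(rm − r̄m) / 6 = 74.6600
Var(rm) = Σ(rm − r̄m)² / 6 = 38.2556
β = Cov / Var = 74.6600 / 38.2556 = 1.9516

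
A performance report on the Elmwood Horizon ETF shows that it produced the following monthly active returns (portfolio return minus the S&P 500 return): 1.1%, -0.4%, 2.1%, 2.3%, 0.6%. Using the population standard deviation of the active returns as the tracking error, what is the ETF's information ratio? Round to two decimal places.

1.15

r̄ = (1.1 − 0.4 + 2.1 + 2.3 + 0.6) / 5 = 5.70 / 5 = 1.1400%
Σ(r − r̄)² = (1.1 − 1.1400)² + (-0.4 − 1.1400)² + … = 4.9320
population σ = √(4.9320 / 5) = √0.9864 = 0.9932%
IR = r̄ / tracking error = 1.1400 / 0.9932 = 1.1478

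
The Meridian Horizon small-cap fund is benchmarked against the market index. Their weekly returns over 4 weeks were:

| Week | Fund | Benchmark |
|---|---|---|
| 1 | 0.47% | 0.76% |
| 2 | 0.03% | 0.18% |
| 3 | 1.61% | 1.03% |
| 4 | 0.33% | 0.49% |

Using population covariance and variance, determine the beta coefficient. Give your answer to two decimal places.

1.71

r̄p = 0.6100%,  r̄m = 0.6150%
Cov = Σ(rp − r̄p)(rm − r̄m) / 4 = 0.1705
Var(rm) = Σ(rm − r̄m)² / 4 = 0.0995
β = Cov / Var = 0.1705 / 0.0995 = 1.7136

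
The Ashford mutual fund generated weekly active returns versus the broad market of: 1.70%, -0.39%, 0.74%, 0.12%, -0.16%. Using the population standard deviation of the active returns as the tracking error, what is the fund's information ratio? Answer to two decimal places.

μ = (1.7 − 0.39 + 0.74 + 0.12 − 0.16) / 5 = 0.4020%
Σ(r − μ)² = 2.8217; population σ = √(2.8217/5) = 0.7512%
IR = μ / tracking error = 0.4020 / 0.7512 = 0.5351

0.54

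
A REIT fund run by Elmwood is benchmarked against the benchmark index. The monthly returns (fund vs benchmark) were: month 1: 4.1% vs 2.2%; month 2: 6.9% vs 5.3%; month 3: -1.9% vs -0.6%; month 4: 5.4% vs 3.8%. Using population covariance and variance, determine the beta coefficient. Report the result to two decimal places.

1.49

r̄p = 3.6250%,  r̄m = 2.6750%
Cov = Σ(rp − r̄p)(rm − r̄m) / 4 = 7.1156
Var(rm) = Σ(rm − r̄m)² / 4 = 4.7769
β = Cov / Var = 7.1156 / 4.7769 = 1.4896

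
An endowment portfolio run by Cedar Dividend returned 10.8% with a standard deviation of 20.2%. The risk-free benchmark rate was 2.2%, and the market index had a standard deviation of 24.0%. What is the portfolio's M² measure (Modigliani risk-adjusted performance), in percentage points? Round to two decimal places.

12.42

Sharpe = (Rp − Rf) / σp = (10.8% − 2.2%) / 20.2% = 0.4257
M² = Rf + Sharpe × σm = 2.2% + 0.4257 × 24.0% = 12.4168%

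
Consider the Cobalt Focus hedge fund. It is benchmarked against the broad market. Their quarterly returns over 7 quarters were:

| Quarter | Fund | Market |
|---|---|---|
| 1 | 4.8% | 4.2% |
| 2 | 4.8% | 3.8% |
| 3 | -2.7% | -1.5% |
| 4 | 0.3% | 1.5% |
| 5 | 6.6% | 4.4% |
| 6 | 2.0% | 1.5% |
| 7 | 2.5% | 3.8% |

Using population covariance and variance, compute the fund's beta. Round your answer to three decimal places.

r̄p = 2.6143%,  r̄m = 2.5286%
Cov = Σ(rp − r̄p)(rm − r̄m) / 7 = 5.4524
Var(rm) = Σ(rm − r̄m)² / 7 = 3.9820
β = Cov / Var = 5.4524 / 3.9820 = 1.3693

1.369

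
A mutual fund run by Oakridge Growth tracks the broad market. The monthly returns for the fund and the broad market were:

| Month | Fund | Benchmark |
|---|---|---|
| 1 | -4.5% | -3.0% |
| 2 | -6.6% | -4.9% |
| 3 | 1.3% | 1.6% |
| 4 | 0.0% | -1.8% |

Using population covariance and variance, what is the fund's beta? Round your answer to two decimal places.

r̄p = -2.4500%,  r̄m = -2.0250%
Cov = Σ(rp − r̄p)(rm − r̄m) / 4 = 7.0188
Var(rm) = Σ(rm − r̄m)² / 4 = 5.6019
β = Cov / Var = 7.0188 / 5.6019 = 1.2529

1.25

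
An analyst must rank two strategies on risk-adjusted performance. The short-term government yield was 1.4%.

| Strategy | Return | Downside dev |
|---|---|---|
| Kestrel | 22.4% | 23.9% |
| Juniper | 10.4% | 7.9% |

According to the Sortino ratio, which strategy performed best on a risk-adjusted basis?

Kestrel: Sortino ratio = (22.4% − 1.4%) / 23.9% = 0.879
Juniper: Sortino ratio = (10.4% − 1.4%) / 7.9% = 1.139
Highest: Juniper (1.139).

Juniper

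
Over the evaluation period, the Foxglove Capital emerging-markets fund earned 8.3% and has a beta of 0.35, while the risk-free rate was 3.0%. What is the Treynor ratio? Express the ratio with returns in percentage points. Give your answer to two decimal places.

15.14

Treynor = (Rp − Rf) / β = (8.3% − 3.0%) / 0.35 = 5.30 / 0.35 = 15.1429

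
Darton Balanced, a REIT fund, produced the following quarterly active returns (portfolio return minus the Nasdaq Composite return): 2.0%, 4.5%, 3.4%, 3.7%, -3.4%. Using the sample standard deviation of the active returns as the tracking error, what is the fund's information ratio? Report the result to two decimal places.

0.64

Mean return r̄ = 10.20 / 5 = 2.0400%
Sample std dev = √[40.2520 / 4] = 3.1722%
IR = r̄ / tracking error = 2.0400 / 3.1722 = 0.6431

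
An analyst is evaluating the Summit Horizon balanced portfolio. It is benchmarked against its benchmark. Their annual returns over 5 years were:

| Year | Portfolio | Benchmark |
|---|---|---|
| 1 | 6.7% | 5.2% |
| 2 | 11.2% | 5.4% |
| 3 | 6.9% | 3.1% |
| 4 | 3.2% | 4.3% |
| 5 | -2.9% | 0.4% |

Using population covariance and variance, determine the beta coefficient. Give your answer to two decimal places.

2.21

r̄p = 5.0200%,  r̄m = 3.6800%
Cov = Σ(rp − r̄p)(rm − r̄m) / 5 = 7.3884
Var(rm) = Σ(rm − r̄m)² / 5 = 3.3496
β = Cov / Var = 7.3884 / 3.3496 = 2.2058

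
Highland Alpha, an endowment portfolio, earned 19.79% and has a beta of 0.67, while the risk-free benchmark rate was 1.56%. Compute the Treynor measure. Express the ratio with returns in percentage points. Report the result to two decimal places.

Treynor = (Rp − Rf) / β = (19.79% − 1.56%) / 0.67 = 18.23 / 0.67 = 27.2090

27.21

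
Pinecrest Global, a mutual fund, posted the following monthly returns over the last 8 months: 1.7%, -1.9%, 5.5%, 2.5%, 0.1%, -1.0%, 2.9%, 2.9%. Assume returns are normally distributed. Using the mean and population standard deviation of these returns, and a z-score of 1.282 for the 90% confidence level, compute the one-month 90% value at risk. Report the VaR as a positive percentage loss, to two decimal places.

1.30

r̄ = (1.7 − 1.9 + 5.5 + 2.5 + 0.1 − 1 + 2.9 + 2.9) / 8 = 12.70 / 8 = 1.5875%
Population std dev = √[40.6688 / 8] = 2.2547%
VaR = −(r̄ − z·σ) = −(1.5875 − 1.282 × 2.2547) = −(-1.3030) = 1.3030%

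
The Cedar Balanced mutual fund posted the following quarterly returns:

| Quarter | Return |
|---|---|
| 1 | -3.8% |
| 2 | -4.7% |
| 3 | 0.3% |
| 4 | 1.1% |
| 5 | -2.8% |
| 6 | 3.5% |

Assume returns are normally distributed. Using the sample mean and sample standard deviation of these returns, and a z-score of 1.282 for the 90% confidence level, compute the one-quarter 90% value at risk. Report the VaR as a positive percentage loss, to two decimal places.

5.16

Mean return r̄ = -6.40 / 6 = -1.0667%
Σ(r − r̄)² = 51.0933; sample σ = √(51.0933/5) = 3.1967%
VaR = −(r̄ − z·σ) = −(-1.0667 − 1.282 × 3.1967) = −(-5.1649) = 5.1649%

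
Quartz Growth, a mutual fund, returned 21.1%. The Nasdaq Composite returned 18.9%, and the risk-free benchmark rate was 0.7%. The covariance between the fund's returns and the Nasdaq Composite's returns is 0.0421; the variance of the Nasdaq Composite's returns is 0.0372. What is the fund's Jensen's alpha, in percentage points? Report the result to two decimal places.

β = Cov / Var = 0.0421 / 0.0372 = 1.1317
E[R] = Rf + β(Rm − Rf) = 0.7% + 1.1317 × (18.9% − 0.7%) = 21.2969%
α = Rp − E[R] = 21.1% − 21.2969% = -0.1969

-0.20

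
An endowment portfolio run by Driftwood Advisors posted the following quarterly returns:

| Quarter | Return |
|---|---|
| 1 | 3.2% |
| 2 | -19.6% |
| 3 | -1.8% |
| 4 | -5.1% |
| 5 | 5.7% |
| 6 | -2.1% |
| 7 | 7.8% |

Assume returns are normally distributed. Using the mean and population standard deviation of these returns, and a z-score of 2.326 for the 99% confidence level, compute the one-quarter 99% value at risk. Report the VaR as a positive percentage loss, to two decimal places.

21.38

μ = (3.2 − 19.6 − 1.8 − 5.1 + 5.7 − 2.1 + 7.8) / 7 = -1.7000%
Σ(r − μ)² = (3.2 − (-1.7000))² + (-19.6 − (-1.7000))² + (-1.8 − (-1.7000))² + … = 501.1600
population σ = √(501.1600 / 7) = √71.5943 = 8.4613%
VaR = −(μ − z·σ) = −(-1.7000 − 2.326 × 8.4613) = −(-21.3810) = 21.3810%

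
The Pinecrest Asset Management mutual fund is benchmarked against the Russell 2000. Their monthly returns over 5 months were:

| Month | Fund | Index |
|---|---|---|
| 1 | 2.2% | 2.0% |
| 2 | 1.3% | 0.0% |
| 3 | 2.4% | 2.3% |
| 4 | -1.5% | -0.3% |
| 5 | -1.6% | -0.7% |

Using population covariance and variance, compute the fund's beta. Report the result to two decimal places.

r̄p = 0.5600%,  r̄m = 0.6600%
Cov = Σ(rp − r̄p)(rm − r̄m) / 5 = 1.9284
Var(rm) = Σ(rm − r̄m)² / 5 = 1.5384
β = Cov / Var = 1.9284 / 1.5384 = 1.2535

1.25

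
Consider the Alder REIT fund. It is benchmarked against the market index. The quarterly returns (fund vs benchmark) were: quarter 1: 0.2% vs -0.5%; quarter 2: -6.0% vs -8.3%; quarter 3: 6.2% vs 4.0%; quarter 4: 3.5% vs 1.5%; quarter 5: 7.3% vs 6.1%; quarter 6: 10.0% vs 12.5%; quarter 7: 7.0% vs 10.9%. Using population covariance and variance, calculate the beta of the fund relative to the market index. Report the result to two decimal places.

r̄p = 4.0286%,  r̄m = 3.7429%
Cov = Σ(rp − r̄p)(rm − r̄m) / 7 = 31.4331
Var(rm) = Σ(rm − r̄m)² / 7 = 43.0853
β = Cov / Var = 31.4331 / 43.0853 = 0.7296

0.73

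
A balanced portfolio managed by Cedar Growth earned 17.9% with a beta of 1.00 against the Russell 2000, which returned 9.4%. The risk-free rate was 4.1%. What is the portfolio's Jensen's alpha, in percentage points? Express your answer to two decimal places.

8.50

CAPM expected return = Rf + β(Rm − Rf) = 4.1% + 1.00 × (9.4% − 4.1%) = 4.1 + 1.00 × 5.30 = 9.4000%
Jensen's α = Rp − E[R] = 17.9% − 9.4000% = 8.5000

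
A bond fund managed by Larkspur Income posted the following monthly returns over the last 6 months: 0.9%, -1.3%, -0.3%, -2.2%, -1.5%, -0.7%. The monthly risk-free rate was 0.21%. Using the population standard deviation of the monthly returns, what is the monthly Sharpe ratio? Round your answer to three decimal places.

r̄ = (0.9 − 1.3 − 0.3 − 2.2 − 1.5 − 0.7) / 6 = -5.10 / 6 = -0.8500%
Population σ = √[Σ(r − r̄)² / 6] = √[5.8350 / 6] = √0.9725 = 0.9862%
Sharpe = (r̄ − rf) / σ = (-0.8500 − 0.21) / 0.9862 = -1.0600 / 0.9862 = -1.0748

-1.075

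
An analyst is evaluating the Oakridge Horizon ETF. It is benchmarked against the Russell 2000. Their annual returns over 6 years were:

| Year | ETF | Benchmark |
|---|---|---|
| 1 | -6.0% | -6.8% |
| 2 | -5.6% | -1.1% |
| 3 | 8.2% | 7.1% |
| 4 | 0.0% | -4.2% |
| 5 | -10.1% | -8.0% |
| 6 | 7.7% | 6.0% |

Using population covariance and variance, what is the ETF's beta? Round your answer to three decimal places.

r̄p = -0.9667%,  r̄m = -1.1667%
Cov = Σ(rp − r̄p)(rm − r̄m) / 6 = 37.5689
Var(rm) = Σ(rm − r̄m)² / 6 = 34.5556
β = Cov / Var = 37.5689 / 34.5556 = 1.0872

1.087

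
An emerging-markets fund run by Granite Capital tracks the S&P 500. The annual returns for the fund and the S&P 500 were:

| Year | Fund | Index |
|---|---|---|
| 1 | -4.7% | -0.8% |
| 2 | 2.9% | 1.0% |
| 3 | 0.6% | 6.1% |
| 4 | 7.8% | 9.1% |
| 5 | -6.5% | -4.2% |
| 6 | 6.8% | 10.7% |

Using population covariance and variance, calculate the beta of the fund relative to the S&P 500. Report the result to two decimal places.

0.90

r̄p = 1.1500%,  r̄m = 3.6500%
Cov = Σ(rp − r̄p)(rm − r̄m) / 6 = 26.0292
Var(rm) = Σ(rm − r̄m)² / 6 = 28.9758
β = Cov / Var = 26.0292 / 28.9758 = 0.8983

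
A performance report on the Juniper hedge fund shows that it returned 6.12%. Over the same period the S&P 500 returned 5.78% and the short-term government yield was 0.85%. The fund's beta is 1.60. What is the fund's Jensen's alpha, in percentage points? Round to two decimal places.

-2.62

CAPM expected return = Rf + β(Rm − Rf) = 0.85% + 1.60 × (5.78% − 0.85%) = 0.85 + 1.60 × 4.93 = 8.7380%
Jensen's α = Rp − E[R] = 6.12% − 8.7380% = -2.6180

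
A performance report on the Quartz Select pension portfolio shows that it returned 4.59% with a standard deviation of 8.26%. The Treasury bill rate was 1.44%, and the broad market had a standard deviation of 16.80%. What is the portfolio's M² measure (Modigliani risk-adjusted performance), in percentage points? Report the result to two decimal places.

7.85

Sharpe = (Rp − Rf) / σp = (4.59% − 1.44%) / 8.26% = 0.3814
M² = Rf + Sharpe × σm = 1.44% + 0.3814 × 16.80% = 7.8475%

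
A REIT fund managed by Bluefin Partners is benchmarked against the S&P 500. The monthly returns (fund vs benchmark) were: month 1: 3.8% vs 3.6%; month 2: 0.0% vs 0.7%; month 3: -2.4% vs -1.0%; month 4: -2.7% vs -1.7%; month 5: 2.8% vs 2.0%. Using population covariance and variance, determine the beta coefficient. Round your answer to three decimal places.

1.344

r̄p = 0.3000%,  r̄m = 0.7200%
Cov = Σ(rp − r̄p)(rm − r̄m) / 5 = 5.0380
Var(rm) = Σ(rm − r̄m)² / 5 = 3.7496
β = Cov / Var = 5.0380 / 3.7496 = 1.3436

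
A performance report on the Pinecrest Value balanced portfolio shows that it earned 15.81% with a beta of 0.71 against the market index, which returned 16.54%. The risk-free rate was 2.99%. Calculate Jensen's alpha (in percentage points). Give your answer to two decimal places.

3.20

CAPM expected return = Rf + β(Rm − Rf) = 2.99% + 0.71 × (16.54% − 2.99%) = 2.99 + 0.71 × 13.55 = 12.6105%
Jensen's α = Rp − E[R] = 15.81% − 12.6105% = 3.1995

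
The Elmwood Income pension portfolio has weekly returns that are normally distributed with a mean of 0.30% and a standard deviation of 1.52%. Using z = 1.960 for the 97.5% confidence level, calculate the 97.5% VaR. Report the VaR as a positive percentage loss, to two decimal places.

2.68

VaR (as % loss) = −(μ − z·σ) = −(0.30% − 1.960 × 1.52%) = −(-2.6792%) = 2.6792%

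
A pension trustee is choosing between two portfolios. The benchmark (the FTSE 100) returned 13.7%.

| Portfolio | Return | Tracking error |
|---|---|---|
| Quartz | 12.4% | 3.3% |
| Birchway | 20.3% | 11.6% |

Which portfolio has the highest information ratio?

Quartz: IR = (12.4% − 13.7%) / 3.3% = -0.394
Birchway: IR = (20.3% − 13.7%) / 11.6% = 0.569
Highest: Birchway (0.569).

Birchway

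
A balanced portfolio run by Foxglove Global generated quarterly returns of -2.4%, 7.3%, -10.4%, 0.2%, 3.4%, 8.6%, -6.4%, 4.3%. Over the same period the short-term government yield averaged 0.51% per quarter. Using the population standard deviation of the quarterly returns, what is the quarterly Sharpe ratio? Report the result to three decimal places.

r̄ = (-2.4 + 7.3 − 10.4 + 0.2 + 3.4 + 8.6 − 6.4 + 4.3) / 8 = 4.60 / 8 = 0.5750%
Σ(r − r̄)² = (-2.4 − 0.5750)² + (7.3 − 0.5750)² + (-10.4 − 0.5750)² + … = 309.5750
σ = √[309.5750 / 8] = 6.2207%
Sharpe = (r̄ − rf) / σ = (0.5750 − 0.51) / 6.2207 = 0.0650 / 6.2207 = 0.0104

0.010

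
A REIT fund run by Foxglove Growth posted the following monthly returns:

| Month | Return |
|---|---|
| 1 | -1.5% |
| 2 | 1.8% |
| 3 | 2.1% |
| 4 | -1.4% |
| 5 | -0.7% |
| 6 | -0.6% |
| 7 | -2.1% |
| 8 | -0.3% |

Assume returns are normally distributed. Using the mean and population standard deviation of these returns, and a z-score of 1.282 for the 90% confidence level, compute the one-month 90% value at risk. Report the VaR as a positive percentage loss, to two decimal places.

2.17

r̄ = (-1.5 + 1.8 + 2.1 − 1.4 − 0.7 − 0.6 − 2.1 − 0.3) / 8 = -0.3375%
Population σ = √[Σ(r − r̄)² / 8] = √[16.2988 / 8] = √2.0374 = 1.4274%
VaR = −(r̄ − z·σ) = −(-0.3375 − 1.282 × 1.4274) = −(-2.1674) = 2.1674%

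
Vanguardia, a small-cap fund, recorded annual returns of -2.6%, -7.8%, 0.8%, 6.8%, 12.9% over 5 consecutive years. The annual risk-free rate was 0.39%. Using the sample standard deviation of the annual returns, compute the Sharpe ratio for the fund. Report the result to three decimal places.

0.202

Mean return r̄ = 10.10 / 5 = 2.0200%
Σ(r − r̄)² = (-2.6 − 2.0200)² + (-7.8 − 2.0200)² + (0.8 − 2.0200)² + … = 260.4880
sample σ = √(260.4880 / 4) = √65.1220 = 8.0698%
Sharpe = (r̄ − rf) / σ = (2.0200 − 0.39) / 8.0698 = 1.6300 / 8.0698 = 0.2020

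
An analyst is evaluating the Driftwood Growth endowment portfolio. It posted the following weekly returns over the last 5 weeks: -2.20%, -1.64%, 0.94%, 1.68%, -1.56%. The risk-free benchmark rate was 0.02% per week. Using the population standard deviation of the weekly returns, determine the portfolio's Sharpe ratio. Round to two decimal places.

-0.37

r̄ = (-2.2 − 1.64 + 0.94 + 1.68 − 1.56) / 5 = -2.780 / 5 = -0.5560%
Σ(r − r̄)² = (-2.2 − (-0.5560))² + (-1.64 − (-0.5560))² + … = 12.1235
σ = √[12.1235 / 5] = 1.5571%
Sharpe = (r̄ − rf) / σ = (-0.5560 − 0.02) / 1.5571 = -0.5760 / 1.5571 = -0.3699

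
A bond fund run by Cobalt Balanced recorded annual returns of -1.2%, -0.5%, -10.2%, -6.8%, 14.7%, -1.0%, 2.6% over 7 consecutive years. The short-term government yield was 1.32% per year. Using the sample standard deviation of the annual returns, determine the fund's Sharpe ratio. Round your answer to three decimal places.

-0.210

r̄ = (-1.2 − 0.5 − 10.2 − 6.8 + 14.7 − 1 + 2.6) / 7 = -2.40 / 7 = -0.3429%
Σ(r − r̄)² = 374.9971; sample σ = √(374.9971/6) = 7.9057%
Sharpe = (r̄ − rf) / σ = (-0.3429 − 1.32) / 7.9057 = -1.6629 / 7.9057 = -0.2103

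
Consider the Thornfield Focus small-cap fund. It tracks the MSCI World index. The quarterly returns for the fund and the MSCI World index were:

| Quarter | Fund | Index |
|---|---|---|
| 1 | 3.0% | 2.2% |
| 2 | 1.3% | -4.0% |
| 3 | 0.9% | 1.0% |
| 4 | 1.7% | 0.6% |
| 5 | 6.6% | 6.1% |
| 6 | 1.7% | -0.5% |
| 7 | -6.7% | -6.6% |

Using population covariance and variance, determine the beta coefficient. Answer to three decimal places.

r̄p = 1.2143%,  r̄m = -0.1714%
Cov = Σ(rp − r̄p)(rm − r̄m) / 7 = 12.6296
Var(rm) = Σ(rm − r̄m)² / 7 = 14.7163
β = Cov / Var = 12.6296 / 14.7163 = 0.8582

0.858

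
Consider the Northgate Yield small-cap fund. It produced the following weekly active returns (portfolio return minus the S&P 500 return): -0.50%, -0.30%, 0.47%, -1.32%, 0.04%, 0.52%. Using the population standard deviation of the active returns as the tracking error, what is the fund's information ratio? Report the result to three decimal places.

Mean return μ = -1.090 / 6 = -0.1817%
Population σ = √[Σ(r − μ)² / 6] = √[2.3773 / 6] = √0.3962 = 0.6294%
IR = μ / tracking error = -0.1817 / 0.6294 = -0.2887

-0.289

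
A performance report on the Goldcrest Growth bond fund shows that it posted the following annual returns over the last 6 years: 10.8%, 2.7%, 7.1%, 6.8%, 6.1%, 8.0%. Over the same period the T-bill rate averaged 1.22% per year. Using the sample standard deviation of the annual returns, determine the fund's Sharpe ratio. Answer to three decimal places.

Mean return r̄ = 41.50 / 6 = 6.9167%
Σ(r − r̄)² = (10.8 − 6.9167)² + (2.7 − 6.9167)² + (7.1 − 6.9167)² + … = 34.7483
sample σ = √(34.7483 / 5) = √6.9497 = 2.6362%
Sharpe = (r̄ − rf) / σ = (6.9167 − 1.22) / 2.6362 = 5.6967 / 2.6362 = 2.1610

2.161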